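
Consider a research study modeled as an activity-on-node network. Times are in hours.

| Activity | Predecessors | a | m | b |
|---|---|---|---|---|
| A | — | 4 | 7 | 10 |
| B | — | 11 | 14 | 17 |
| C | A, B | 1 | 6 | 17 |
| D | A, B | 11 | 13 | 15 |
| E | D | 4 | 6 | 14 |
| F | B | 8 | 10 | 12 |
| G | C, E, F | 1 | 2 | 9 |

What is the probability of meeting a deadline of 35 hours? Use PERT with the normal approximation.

te_A = (4 + 4·7 + 10)/6 = 42/6 = 7; σ²_A = ((10−4)/6)² = 1.000
te_B = (11 + 4·14 + 17)/6 = 84/6 = 14; σ²_B = ((17−11)/6)² = 1.000
te_C = (1 + 4·6 + 17)/6 = 42/6 = 7; σ²_C = ((17−1)/6)² = 7.111
te_D = (11 + 4·13 + 15)/6 = 78/6 = 13; σ²_D = ((15−11)/6)² = 0.444
te_E = (4 + 4·6 + 14)/6 = 42/6 = 7; σ²_E = ((14−4)/6)² = 2.778
te_F = (8 + 4·10 + 12)/6 = 60/6 = 10; σ²_F = ((12−8)/6)² = 0.444
te_G = (1 + 4·2 + 9)/6 = 18/6 = 3; σ²_G = ((9−1)/6)² = 1.778

Forward pass:
ES_A = 0; EF_A = 7
ES_B = 0; EF_B = 14
ES_C = max(EF_A=7, EF_B=14) = 14; EF_C = 14+7 = 21
ES_D = max(EF_A=7, EF_B=14) = 14; EF_D = 14+13 = 27
ES_E = 27; EF_E = 27+7 = 34
ES_F = 14; EF_F = 14+10 = 24
ES_G = max(EF_C=21, EF_E=34, EF_F=24) = 34; EF_G = 34+3 = 37
Expected project duration μ = 37 hours. Critical path: B → D → E → G.

Variance along critical path = 1.000 + 0.444 + 2.778 + 1.778 = 6.000; σ = √6.000 = 2.449 hours.
Z = (35 − 37) / 2.449 = -0.816
P(T ≤ 35) = Φ(-0.816) ≈ 0.207

0.207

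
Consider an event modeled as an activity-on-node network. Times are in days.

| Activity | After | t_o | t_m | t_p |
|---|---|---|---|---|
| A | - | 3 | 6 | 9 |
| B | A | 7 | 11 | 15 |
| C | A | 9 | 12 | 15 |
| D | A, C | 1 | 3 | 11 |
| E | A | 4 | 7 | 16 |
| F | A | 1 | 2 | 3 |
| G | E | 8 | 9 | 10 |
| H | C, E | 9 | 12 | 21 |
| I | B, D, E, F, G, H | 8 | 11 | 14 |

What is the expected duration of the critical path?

te_A = (3 + 4·6 + 9)/6 = 36/6 = 6
te_B = (7 + 4·11 + 15)/6 = 66/6 = 11
te_C = (9 + 4·12 + 15)/6 = 72/6 = 12
te_D = (1 + 4·3 + 11)/6 = 24/6 = 4
te_E = (4 + 4·7 + 16)/6 = 48/6 = 8
te_F = (1 + 4·2 + 3)/6 = 12/6 = 2
te_G = (8 + 4·9 + 10)/6 = 54/6 = 9
te_H = (9 + 4·12 + 21)/6 = 78/6 = 13
te_I = (8 + 4·11 + 14)/6 = 66/6 = 11

Forward pass:
ES_A = 0; EF_A = 6
ES_B = 6; EF_B = 6+11 = 17
ES_C = 6; EF_C = 6+12 = 18
ES_D = max(EF_A=6, EF_C=18) = 18; EF_D = 18+4 = 22
ES_E = 6; EF_E = 6+8 = 14
ES_F = 6; EF_F = 6+2 = 8
ES_G = 14; EF_G = 14+9 = 23
ES_H = max(EF_C=18, EF_E=14) = 18; EF_H = 18+13 = 31
ES_I = max(EF_B=17, EF_D=22, EF_E=14, EF_F=8, EF_G=23, EF_H=31) = 31; EF_I = 31+11 = 42
Expected project duration μ = 42 days. Critical path: A → C → H → I.

42 days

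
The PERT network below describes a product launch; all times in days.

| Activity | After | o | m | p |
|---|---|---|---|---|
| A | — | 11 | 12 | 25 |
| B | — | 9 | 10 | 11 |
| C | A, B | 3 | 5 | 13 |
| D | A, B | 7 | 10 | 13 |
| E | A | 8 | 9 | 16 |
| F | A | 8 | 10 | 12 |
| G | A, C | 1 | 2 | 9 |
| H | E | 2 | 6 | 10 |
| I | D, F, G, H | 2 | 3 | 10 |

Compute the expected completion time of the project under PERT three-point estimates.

34 days

te_A = (11 + 4·12 + 25)/6 = 84/6 = 14
te_B = (9 + 4·10 + 11)/6 = 60/6 = 10
te_C = (3 + 4·5 + 13)/6 = 36/6 = 6
te_D = (7 + 4·10 + 13)/6 = 60/6 = 10
te_E = (8 + 4·9 + 16)/6 = 60/6 = 10
te_F = (8 + 4·10 + 12)/6 = 60/6 = 10
te_G = (1 + 4·2 + 9)/6 = 18/6 = 3
te_H = (2 + 4·6 + 10)/6 = 36/6 = 6
te_I = (2 + 4·3 + 10)/6 = 24/6 = 4

Forward pass:
ES_A = 0; EF_A = 14
ES_B = 0; EF_B = 10
ES_C = max(EF_A=14, EF_B=10) = 14; EF_C = 14+6 = 20
ES_D = max(EF_A=14, EF_B=10) = 14; EF_D = 14+10 = 24
ES_E = 14; EF_E = 14+10 = 24
ES_F = 14; EF_F = 14+10 = 24
ES_G = max(EF_A=14, EF_C=20) = 20; EF_G = 20+3 = 23
ES_H = 24; EF_H = 24+6 = 30
ES_I = max(EF_D=24, EF_F=24, EF_G=23, EF_H=30) = 30; EF_I = 30+4 = 34
Expected project duration μ = 34 days. Critical path: A → E → H → I.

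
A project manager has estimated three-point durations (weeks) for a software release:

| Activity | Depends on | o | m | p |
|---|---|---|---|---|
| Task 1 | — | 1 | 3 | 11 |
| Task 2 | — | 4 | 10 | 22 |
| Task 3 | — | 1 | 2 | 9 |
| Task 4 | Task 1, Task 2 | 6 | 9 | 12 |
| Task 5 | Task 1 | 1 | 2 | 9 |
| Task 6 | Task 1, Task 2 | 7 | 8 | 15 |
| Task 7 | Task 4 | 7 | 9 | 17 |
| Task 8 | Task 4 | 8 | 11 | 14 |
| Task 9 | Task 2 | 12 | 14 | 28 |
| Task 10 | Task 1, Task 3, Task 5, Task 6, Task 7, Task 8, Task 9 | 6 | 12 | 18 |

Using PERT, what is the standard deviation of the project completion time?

3.87 weeks

te_Task 1 = (1 + 4·3 + 11)/6 = 24/6 = 4; σ²_Task 1 = ((11−1)/6)² = 2.778
te_Task 2 = (4 + 4·10 + 22)/6 = 66/6 = 11; σ²_Task 2 = ((22−4)/6)² = 9.000
te_Task 3 = (1 + 4·2 + 9)/6 = 18/6 = 3; σ²_Task 3 = ((9−1)/6)² = 1.778
te_Task 4 = (6 + 4·9 + 12)/6 = 54/6 = 9; σ²_Task 4 = ((12−6)/6)² = 1.000
te_Task 5 = (1 + 4·2 + 9)/6 = 18/6 = 3; σ²_Task 5 = ((9−1)/6)² = 1.778
te_Task 6 = (7 + 4·8 + 15)/6 = 54/6 = 9; σ²_Task 6 = ((15−7)/6)² = 1.778
te_Task 7 = (7 + 4·9 + 17)/6 = 60/6 = 10; σ²_Task 7 = ((17−7)/6)² = 2.778
te_Task 8 = (8 + 4·11 + 14)/6 = 66/6 = 11; σ²_Task 8 = ((14−8)/6)² = 1.000
te_Task 9 = (12 + 4·14 + 28)/6 = 96/6 = 16; σ²_Task 9 = ((28−12)/6)² = 7.111
te_Task 10 = (6 + 4·12 + 18)/6 = 72/6 = 12; σ²_Task 10 = ((18−6)/6)² = 4.000

Forward pass:
ES_Task 1 = 0; EF_Task 1 = 4
ES_Task 2 = 0; EF_Task 2 = 11
ES_Task 3 = 0; EF_Task 3 = 3
ES_Task 4 = max(EF_Task 1=4, EF_Task 2=11) = 11; EF_Task 4 = 11+9 = 20
ES_Task 5 = 4; EF_Task 5 = 4+3 = 7
ES_Task 6 = max(EF_Task 1=4, EF_Task 2=11) = 11; EF_Task 6 = 11+9 = 20
ES_Task 7 = 20; EF_Task 7 = 20+10 = 30
ES_Task 8 = 20; EF_Task 8 = 20+11 = 31
ES_Task 9 = 11; EF_Task 9 = 11+16 = 27
ES_Task 10 = max(EF_Task 1=4, EF_Task 3=3, EF_Task 5=7, EF_Task 6=20, EF_Task 7=30, EF_Task 8=31, EF_Task 9=27) = 31; EF_Task 10 = 31+12 = 43
Expected project duration μ = 43 weeks. Critical path: Task 2 → Task 4 → Task 8 → Task 10.

Variance along critical path = 9.000 + 1.000 + 1.000 + 4.000 = 15.000
σ = √15.000 = 3.873 weeks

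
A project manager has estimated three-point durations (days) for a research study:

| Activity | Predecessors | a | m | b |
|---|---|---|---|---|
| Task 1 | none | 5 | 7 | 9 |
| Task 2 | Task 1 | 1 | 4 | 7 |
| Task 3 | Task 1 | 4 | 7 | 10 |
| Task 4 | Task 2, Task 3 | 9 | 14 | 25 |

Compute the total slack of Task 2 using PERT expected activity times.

3 days

te_Task 1 = (5 + 4·7 + 9)/6 = 42/6 = 7
te_Task 2 = (1 + 4·4 + 7)/6 = 24/6 = 4
te_Task 3 = (4 + 4·7 + 10)/6 = 42/6 = 7
te_Task 4 = (9 + 4·14 + 25)/6 = 90/6 = 15

Forward pass:
ES_Task 1 = 0; EF_Task 1 = 7
ES_Task 2 = 7; EF_Task 2 = 7+4 = 11
ES_Task 3 = 7; EF_Task 3 = 7+7 = 14
ES_Task 4 = max(EF_Task 2=11, EF_Task 3=14) = 14; EF_Task 4 = 14+15 = 29
Expected project duration μ = 29 days. Critical path: Task 1 → Task 3 → Task 4.

Backward pass:
LF_Task 4 = 29; LS_Task 4 = 29−15 = 14
LF_Task 3 = LS_Task 4 = 14; LS_Task 3 = 14−7 = 7
LF_Task 2 = LS_Task 4 = 14; LS_Task 2 = 14−4 = 10
LF_Task 1 = min(LS_Task 2=10, LS_Task 3=7) = 7; LS_Task 1 = 7−7 = 0
Slack_Task 2 = LS_Task 2 − ES_Task 2 = 10 − 7 = 3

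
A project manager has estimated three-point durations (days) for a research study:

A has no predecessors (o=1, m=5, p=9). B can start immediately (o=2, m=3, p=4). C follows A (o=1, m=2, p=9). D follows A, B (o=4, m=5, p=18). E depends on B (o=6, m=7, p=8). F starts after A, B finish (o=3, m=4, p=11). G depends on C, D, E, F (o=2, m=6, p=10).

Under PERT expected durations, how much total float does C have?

4 days

te_A = (1 + 4·5 + 9)/6 = 30/6 = 5
te_B = (2 + 4·3 + 4)/6 = 18/6 = 3
te_C = (1 + 4·2 + 9)/6 = 18/6 = 3
te_D = (4 + 4·5 + 18)/6 = 42/6 = 7
te_E = (6 + 4·7 + 8)/6 = 42/6 = 7
te_F = (3 + 4·4 + 11)/6 = 30/6 = 5
te_G = (2 + 4·6 + 10)/6 = 36/6 = 6

Forward pass:
ES_A = 0; EF_A = 5
ES_B = 0; EF_B = 3
ES_C = 5; EF_C = 5+3 = 8
ES_D = max(EF_A=5, EF_B=3) = 5; EF_D = 5+7 = 12
ES_E = 3; EF_E = 3+7 = 10
ES_F = max(EF_A=5, EF_B=3) = 5; EF_F = 5+5 = 10
ES_G = max(EF_C=8, EF_D=12, EF_E=10, EF_F=10) = 12; EF_G = 12+6 = 18
Expected project duration μ = 18 days. Critical path: A → D → G.

Backward pass:
LF_G = 18; LS_G = 18−6 = 12
LF_F = LS_G = 12; LS_F = 12−5 = 7
LF_E = LS_G = 12; LS_E = 12−7 = 5
LF_D = LS_G = 12; LS_D = 12−7 = 5
LF_C = LS_G = 12; LS_C = 12−3 = 9
LF_B = min(LS_D=5, LS_E=5, LS_F=7) = 5; LS_B = 5−3 = 2
LF_A = min(LS_C=9, LS_D=5, LS_F=7) = 5; LS_A = 5−5 = 0
Slack_C = LS_C − ES_C = 9 − 5 = 4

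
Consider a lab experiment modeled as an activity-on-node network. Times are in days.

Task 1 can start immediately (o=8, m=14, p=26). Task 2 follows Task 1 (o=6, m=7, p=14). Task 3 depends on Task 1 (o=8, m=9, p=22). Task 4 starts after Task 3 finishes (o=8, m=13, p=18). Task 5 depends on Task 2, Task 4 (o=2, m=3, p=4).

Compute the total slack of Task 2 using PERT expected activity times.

te_Task 1 = (8 + 4·14 + 26)/6 = 90/6 = 15
te_Task 2 = (6 + 4·7 + 14)/6 = 48/6 = 8
te_Task 3 = (8 + 4·9 + 22)/6 = 66/6 = 11
te_Task 4 = (8 + 4·13 + 18)/6 = 78/6 = 13
te_Task 5 = (2 + 4·3 + 4)/6 = 18/6 = 3

Forward pass:
ES_Task 1 = 0; EF_Task 1 = 15
ES_Task 2 = 15; EF_Task 2 = 15+8 = 23
ES_Task 3 = 15; EF_Task 3 = 15+11 = 26
ES_Task 4 = 26; EF_Task 4 = 26+13 = 39
ES_Task 5 = max(EF_Task 2=23, EF_Task 4=39) = 39; EF_Task 5 = 39+3 = 42
Expected project duration μ = 42 days. Critical path: Task 1 → Task 3 → Task 4 → Task 5.

Backward pass:
LF_Task 5 = 42; LS_Task 5 = 42−3 = 39
LF_Task 4 = LS_Task 5 = 39; LS_Task 4 = 39−13 = 26
LF_Task 3 = LS_Task 4 = 26; LS_Task 3 = 26−11 = 15
LF_Task 2 = LS_Task 5 = 39; LS_Task 2 = 39−8 = 31
LF_Task 1 = min(LS_Task 2=31, LS_Task 3=15) = 15; LS_Task 1 = 15−15 = 0
Slack_Task 2 = LS_Task 2 − ES_Task 2 = 31 − 15 = 16

16 days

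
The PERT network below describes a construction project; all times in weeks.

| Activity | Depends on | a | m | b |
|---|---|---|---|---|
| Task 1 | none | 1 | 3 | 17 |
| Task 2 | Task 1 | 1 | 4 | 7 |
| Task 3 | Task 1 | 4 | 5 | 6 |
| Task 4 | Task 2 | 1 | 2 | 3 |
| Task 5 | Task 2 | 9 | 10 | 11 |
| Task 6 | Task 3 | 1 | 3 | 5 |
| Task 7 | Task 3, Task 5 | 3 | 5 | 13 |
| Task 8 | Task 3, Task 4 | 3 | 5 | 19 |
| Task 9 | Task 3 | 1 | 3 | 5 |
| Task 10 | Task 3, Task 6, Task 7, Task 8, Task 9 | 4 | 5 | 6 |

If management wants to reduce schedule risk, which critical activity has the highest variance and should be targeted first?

te_Task 1 = (1 + 4·3 + 17)/6 = 30/6 = 5; σ²_Task 1 = ((17−1)/6)² = 7.111
te_Task 2 = (1 + 4·4 + 7)/6 = 24/6 = 4; σ²_Task 2 = ((7−1)/6)² = 1.000
te_Task 3 = (4 + 4·5 + 6)/6 = 30/6 = 5; σ²_Task 3 = ((6−4)/6)² = 0.111
te_Task 4 = (1 + 4·2 + 3)/6 = 12/6 = 2; σ²_Task 4 = ((3−1)/6)² = 0.111
te_Task 5 = (9 + 4·10 + 11)/6 = 60/6 = 10; σ²_Task 5 = ((11−9)/6)² = 0.111
te_Task 6 = (1 + 4·3 + 5)/6 = 18/6 = 3; σ²_Task 6 = ((5−1)/6)² = 0.444
te_Task 7 = (3 + 4·5 + 13)/6 = 36/6 = 6; σ²_Task 7 = ((13−3)/6)² = 2.778
te_Task 8 = (3 + 4·5 + 19)/6 = 42/6 = 7; σ²_Task 8 = ((19−3)/6)² = 7.111
te_Task 9 = (1 + 4·3 + 5)/6 = 18/6 = 3; σ²_Task 9 = ((5−1)/6)² = 0.444
te_Task 10 = (4 + 4·5 + 6)/6 = 30/6 = 5; σ²_Task 10 = ((6−4)/6)² = 0.111

Forward pass:
ES_Task 1 = 0; EF_Task 1 = 5
ES_Task 2 = 5; EF_Task 2 = 5+4 = 9
ES_Task 3 = 5; EF_Task 3 = 5+5 = 10
ES_Task 4 = 9; EF_Task 4 = 9+2 = 11
ES_Task 5 = 9; EF_Task 5 = 9+10 = 19
ES_Task 6 = 10; EF_Task 6 = 10+3 = 13
ES_Task 7 = max(EF_Task 3=10, EF_Task 5=19) = 19; EF_Task 7 = 19+6 = 25
ES_Task 8 = max(EF_Task 3=10, EF_Task 4=11) = 11; EF_Task 8 = 11+7 = 18
ES_Task 9 = 10; EF_Task 9 = 10+3 = 13
ES_Task 10 = max(EF_Task 3=10, EF_Task 6=13, EF_Task 7=25, EF_Task 8=18, EF_Task 9=13) = 25; EF_Task 10 = 25+5 = 30
Expected project duration μ = 30 weeks. Critical path: Task 1 → Task 2 → Task 5 → Task 7 → Task 10.

Variances on critical path: σ²_Task 1=7.111, σ²_Task 2=1.000, σ²_Task 5=0.111, σ²_Task 7=2.778, σ²_Task 10=0.111.
Largest is σ²_Task 1 = 7.111.

Task 1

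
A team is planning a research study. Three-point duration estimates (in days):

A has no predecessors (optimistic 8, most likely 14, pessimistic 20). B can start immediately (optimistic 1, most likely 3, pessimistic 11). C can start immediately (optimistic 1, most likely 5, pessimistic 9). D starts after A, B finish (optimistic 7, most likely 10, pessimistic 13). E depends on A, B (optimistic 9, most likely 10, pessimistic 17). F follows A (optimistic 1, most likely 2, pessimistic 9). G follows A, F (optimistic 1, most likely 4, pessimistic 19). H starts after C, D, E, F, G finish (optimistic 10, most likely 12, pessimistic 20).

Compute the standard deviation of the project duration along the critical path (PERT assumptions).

2.92 days

te_A = (8 + 4·14 + 20)/6 = 84/6 = 14; σ²_A = ((20−8)/6)² = 4.000
te_B = (1 + 4·3 + 11)/6 = 24/6 = 4; σ²_B = ((11−1)/6)² = 2.778
te_C = (1 + 4·5 + 9)/6 = 30/6 = 5; σ²_C = ((9−1)/6)² = 1.778
te_D = (7 + 4·10 + 13)/6 = 60/6 = 10; σ²_D = ((13−7)/6)² = 1.000
te_E = (9 + 4·10 + 17)/6 = 66/6 = 11; σ²_E = ((17−9)/6)² = 1.778
te_F = (1 + 4·2 + 9)/6 = 18/6 = 3; σ²_F = ((9−1)/6)² = 1.778
te_G = (1 + 4·4 + 19)/6 = 36/6 = 6; σ²_G = ((19−1)/6)² = 9.000
te_H = (10 + 4·12 + 20)/6 = 78/6 = 13; σ²_H = ((20−10)/6)² = 2.778

Forward pass:
ES_A = 0; EF_A = 14
ES_B = 0; EF_B = 4
ES_C = 0; EF_C = 5
ES_D = max(EF_A=14, EF_B=4) = 14; EF_D = 14+10 = 24
ES_E = max(EF_A=14, EF_B=4) = 14; EF_E = 14+11 = 25
ES_F = 14; EF_F = 14+3 = 17
ES_G = max(EF_A=14, EF_F=17) = 17; EF_G = 17+6 = 23
ES_H = max(EF_C=5, EF_D=24, EF_E=25, EF_F=17, EF_G=23) = 25; EF_H = 25+13 = 38
Expected project duration μ = 38 days. Critical path: A → E → H.

Variance along critical path = 4.000 + 1.778 + 2.778 = 8.556
σ = √8.556 = 2.925 days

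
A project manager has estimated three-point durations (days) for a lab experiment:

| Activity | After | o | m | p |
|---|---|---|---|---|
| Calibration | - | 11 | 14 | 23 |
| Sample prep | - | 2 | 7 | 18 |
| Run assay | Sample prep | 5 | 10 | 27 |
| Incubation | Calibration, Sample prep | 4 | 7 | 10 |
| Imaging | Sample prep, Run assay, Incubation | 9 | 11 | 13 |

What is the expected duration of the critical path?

33 days

te_Calibration = (11 + 4·14 + 23)/6 = 90/6 = 15
te_Sample prep = (2 + 4·7 + 18)/6 = 48/6 = 8
te_Run assay = (5 + 4·10 + 27)/6 = 72/6 = 12
te_Incubation = (4 + 4·7 + 10)/6 = 42/6 = 7
te_Imaging = (9 + 4·11 + 13)/6 = 66/6 = 11

Forward pass:
ES_Calibration = 0; EF_Calibration = 15
ES_Sample prep = 0; EF_Sample prep = 8
ES_Run assay = 8; EF_Run assay = 8+12 = 20
ES_Incubation = max(EF_Calibration=15, EF_Sample prep=8) = 15; EF_Incubation = 15+7 = 22
ES_Imaging = max(EF_Sample prep=8, EF_Run assay=20, EF_Incubation=22) = 22; EF_Imaging = 22+11 = 33
Expected project duration μ = 33 days. Critical path: Calibration → Incubation → Imaging.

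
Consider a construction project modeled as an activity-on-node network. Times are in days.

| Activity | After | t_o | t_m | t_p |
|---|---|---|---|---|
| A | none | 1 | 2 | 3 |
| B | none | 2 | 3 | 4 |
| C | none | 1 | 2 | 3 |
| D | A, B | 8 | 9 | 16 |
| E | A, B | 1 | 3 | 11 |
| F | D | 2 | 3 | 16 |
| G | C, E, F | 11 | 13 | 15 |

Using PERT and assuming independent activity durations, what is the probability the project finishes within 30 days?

te_A = (1 + 4·2 + 3)/6 = 12/6 = 2; σ²_A = ((3−1)/6)² = 0.111
te_B = (2 + 4·3 + 4)/6 = 18/6 = 3; σ²_B = ((4−2)/6)² = 0.111
te_C = (1 + 4·2 + 3)/6 = 12/6 = 2; σ²_C = ((3−1)/6)² = 0.111
te_D = (8 + 4·9 + 16)/6 = 60/6 = 10; σ²_D = ((16−8)/6)² = 1.778
te_E = (1 + 4·3 + 11)/6 = 24/6 = 4; σ²_E = ((11−1)/6)² = 2.778
te_F = (2 + 4·3 + 16)/6 = 30/6 = 5; σ²_F = ((16−2)/6)² = 5.444
te_G = (11 + 4·13 + 15)/6 = 78/6 = 13; σ²_G = ((15−11)/6)² = 0.444

Forward pass:
ES_A = 0; EF_A = 2
ES_B = 0; EF_B = 3
ES_C = 0; EF_C = 2
ES_D = max(EF_A=2, EF_B=3) = 3; EF_D = 3+10 = 13
ES_E = max(EF_A=2, EF_B=3) = 3; EF_E = 3+4 = 7
ES_F = 13; EF_F = 13+5 = 18
ES_G = max(EF_C=2, EF_E=7, EF_F=18) = 18; EF_G = 18+13 = 31
Expected project duration μ = 31 days. Critical path: B → D → F → G.

Variance along critical path = 0.111 + 1.778 + 5.444 + 0.444 = 7.778; σ = √7.778 = 2.789 days.
Z = (30 − 31) / 2.789 = -0.359
P(T ≤ 30) = Φ(-0.359) ≈ 0.360

0.360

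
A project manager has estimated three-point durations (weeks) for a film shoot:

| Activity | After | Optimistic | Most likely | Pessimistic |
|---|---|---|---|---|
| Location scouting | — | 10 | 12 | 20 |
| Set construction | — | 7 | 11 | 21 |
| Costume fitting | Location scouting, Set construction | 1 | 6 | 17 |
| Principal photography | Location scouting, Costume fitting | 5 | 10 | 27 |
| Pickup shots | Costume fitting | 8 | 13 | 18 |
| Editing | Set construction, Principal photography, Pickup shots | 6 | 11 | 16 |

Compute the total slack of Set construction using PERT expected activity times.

te_Location scouting = (10 + 4·12 + 20)/6 = 78/6 = 13
te_Set construction = (7 + 4·11 + 21)/6 = 72/6 = 12
te_Costume fitting = (1 + 4·6 + 17)/6 = 42/6 = 7
te_Principal photography = (5 + 4·10 + 27)/6 = 72/6 = 12
te_Pickup shots = (8 + 4·13 + 18)/6 = 78/6 = 13
te_Editing = (6 + 4·11 + 16)/6 = 66/6 = 11

Forward pass:
ES_Location scouting = 0; EF_Location scouting = 13
ES_Set construction = 0; EF_Set construction = 12
ES_Costume fitting = max(EF_Location scouting=13, EF_Set construction=12) = 13; EF_Costume fitting = 13+7 = 20
ES_Principal photography = max(EF_Location scouting=13, EF_Costume fitting=20) = 20; EF_Principal photography = 20+12 = 32
ES_Pickup shots = 20; EF_Pickup shots = 20+13 = 33
ES_Editing = max(EF_Set construction=12, EF_Principal photography=32, EF_Pickup shots=33) = 33; EF_Editing = 33+11 = 44
Expected project duration μ = 44 weeks. Critical path: Location scouting → Costume fitting → Pickup shots → Editing.

Backward pass:
LF_Editing = 44; LS_Editing = 44−11 = 33
LF_Pickup shots = LS_Editing = 33; LS_Pickup shots = 33−13 = 20
LF_Principal photography = LS_Editing = 33; LS_Principal photography = 33−12 = 21
LF_Costume fitting = min(LS_Principal photography=21, LS_Pickup shots=20) = 20; LS_Costume fitting = 20−7 = 13
LF_Set construction = min(LS_Costume fitting=13, LS_Editing=33) = 13; LS_Set construction = 13−12 = 1
LF_Location scouting = min(LS_Costume fitting=13, LS_Principal photography=21) = 13; LS_Location scouting = 13−13 = 0
Slack_Set construction = LS_Set construction − ES_Set construction = 1 − 0 = 1

1 weeks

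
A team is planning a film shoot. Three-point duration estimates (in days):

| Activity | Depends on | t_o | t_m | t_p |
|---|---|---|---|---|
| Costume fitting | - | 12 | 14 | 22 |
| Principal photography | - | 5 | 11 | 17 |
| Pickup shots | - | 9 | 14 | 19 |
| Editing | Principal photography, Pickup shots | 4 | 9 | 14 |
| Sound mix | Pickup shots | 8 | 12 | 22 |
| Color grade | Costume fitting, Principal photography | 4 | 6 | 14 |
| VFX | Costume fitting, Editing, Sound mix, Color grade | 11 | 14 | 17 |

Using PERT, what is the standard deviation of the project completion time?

3.04 days

te_Costume fitting = (12 + 4·14 + 22)/6 = 90/6 = 15; σ²_Costume fitting = ((22−12)/6)² = 2.778
te_Principal photography = (5 + 4·11 + 17)/6 = 66/6 = 11; σ²_Principal photography = ((17−5)/6)² = 4.000
te_Pickup shots = (9 + 4·14 + 19)/6 = 84/6 = 14; σ²_Pickup shots = ((19−9)/6)² = 2.778
te_Editing = (4 + 4·9 + 14)/6 = 54/6 = 9; σ²_Editing = ((14−4)/6)² = 2.778
te_Sound mix = (8 + 4·12 + 22)/6 = 78/6 = 13; σ²_Sound mix = ((22−8)/6)² = 5.444
te_Color grade = (4 + 4·6 + 14)/6 = 42/6 = 7; σ²_Color grade = ((14−4)/6)² = 2.778
te_VFX = (11 + 4·14 + 17)/6 = 84/6 = 14; σ²_VFX = ((17−11)/6)² = 1.000

Forward pass:
ES_Costume fitting = 0; EF_Costume fitting = 15
ES_Principal photography = 0; EF_Principal photography = 11
ES_Pickup shots = 0; EF_Pickup shots = 14
ES_Editing = max(EF_Principal photography=11, EF_Pickup shots=14) = 14; EF_Editing = 14+9 = 23
ES_Sound mix = 14; EF_Sound mix = 14+13 = 27
ES_Color grade = max(EF_Costume fitting=15, EF_Principal photography=11) = 15; EF_Color grade = 15+7 = 22
ES_VFX = max(EF_Costume fitting=15, EF_Editing=23, EF_Sound mix=27, EF_Color grade=22) = 27; EF_VFX = 27+14 = 41
Expected project duration μ = 41 days. Critical path: Pickup shots → Sound mix → VFX.

Variance along critical path = 2.778 + 5.444 + 1.000 = 9.222
σ = √9.222 = 3.037 days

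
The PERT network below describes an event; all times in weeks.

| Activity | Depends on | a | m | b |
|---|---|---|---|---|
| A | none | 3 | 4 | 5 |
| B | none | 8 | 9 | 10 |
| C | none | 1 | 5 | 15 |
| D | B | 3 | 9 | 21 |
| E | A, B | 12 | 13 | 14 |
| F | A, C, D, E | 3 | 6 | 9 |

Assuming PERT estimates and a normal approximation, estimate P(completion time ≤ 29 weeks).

te_A = (3 + 4·4 + 5)/6 = 24/6 = 4; σ²_A = ((5−3)/6)² = 0.111
te_B = (8 + 4·9 + 10)/6 = 54/6 = 9; σ²_B = ((10−8)/6)² = 0.111
te_C = (1 + 4·5 + 15)/6 = 36/6 = 6; σ²_C = ((15−1)/6)² = 5.444
te_D = (3 + 4·9 + 21)/6 = 60/6 = 10; σ²_D = ((21−3)/6)² = 9.000
te_E = (12 + 4·13 + 14)/6 = 78/6 = 13; σ²_E = ((14−12)/6)² = 0.111
te_F = (3 + 4·6 + 9)/6 = 36/6 = 6; σ²_F = ((9−3)/6)² = 1.000

Forward pass:
ES_A = 0; EF_A = 4
ES_B = 0; EF_B = 9
ES_C = 0; EF_C = 6
ES_D = 9; EF_D = 9+10 = 19
ES_E = max(EF_A=4, EF_B=9) = 9; EF_E = 9+13 = 22
ES_F = max(EF_A=4, EF_C=6, EF_D=19, EF_E=22) = 22; EF_F = 22+6 = 28
Expected project duration μ = 28 weeks. Critical path: B → E → F.

Variance along critical path = 0.111 + 0.111 + 1.000 = 1.222; σ = √1.222 = 1.106 weeks.
Z = (29 − 28) / 1.106 = 0.905
P(T ≤ 29) = Φ(0.905) ≈ 0.817

0.817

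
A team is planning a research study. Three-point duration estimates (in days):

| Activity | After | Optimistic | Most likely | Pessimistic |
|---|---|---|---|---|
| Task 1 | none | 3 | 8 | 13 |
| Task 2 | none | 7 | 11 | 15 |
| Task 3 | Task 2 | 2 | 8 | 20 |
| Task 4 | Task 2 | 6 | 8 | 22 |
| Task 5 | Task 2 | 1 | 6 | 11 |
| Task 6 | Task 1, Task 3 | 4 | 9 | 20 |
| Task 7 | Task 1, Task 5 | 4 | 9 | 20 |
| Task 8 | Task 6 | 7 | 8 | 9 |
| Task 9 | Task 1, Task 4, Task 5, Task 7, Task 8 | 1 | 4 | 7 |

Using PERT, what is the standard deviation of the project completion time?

te_Task 1 = (3 + 4·8 + 13)/6 = 48/6 = 8; σ²_Task 1 = ((13−3)/6)² = 2.778
te_Task 2 = (7 + 4·11 + 15)/6 = 66/6 = 11; σ²_Task 2 = ((15−7)/6)² = 1.778
te_Task 3 = (2 + 4·8 + 20)/6 = 54/6 = 9; σ²_Task 3 = ((20−2)/6)² = 9.000
te_Task 4 = (6 + 4·8 + 22)/6 = 60/6 = 10; σ²_Task 4 = ((22−6)/6)² = 7.111
te_Task 5 = (1 + 4·6 + 11)/6 = 36/6 = 6; σ²_Task 5 = ((11−1)/6)² = 2.778
te_Task 6 = (4 + 4·9 + 20)/6 = 60/6 = 10; σ²_Task 6 = ((20−4)/6)² = 7.111
te_Task 7 = (4 + 4·9 + 20)/6 = 60/6 = 10; σ²_Task 7 = ((20−4)/6)² = 7.111
te_Task 8 = (7 + 4·8 + 9)/6 = 48/6 = 8; σ²_Task 8 = ((9−7)/6)² = 0.111
te_Task 9 = (1 + 4·4 + 7)/6 = 24/6 = 4; σ²_Task 9 = ((7−1)/6)² = 1.000

Forward pass:
ES_Task 1 = 0; EF_Task 1 = 8
ES_Task 2 = 0; EF_Task 2 = 11
ES_Task 3 = 11; EF_Task 3 = 11+9 = 20
ES_Task 4 = 11; EF_Task 4 = 11+10 = 21
ES_Task 5 = 11; EF_Task 5 = 11+6 = 17
ES_Task 6 = max(EF_Task 1=8, EF_Task 3=20) = 20; EF_Task 6 = 20+10 = 30
ES_Task 7 = max(EF_Task 1=8, EF_Task 5=17) = 17; EF_Task 7 = 17+10 = 27
ES_Task 8 = 30; EF_Task 8 = 30+8 = 38
ES_Task 9 = max(EF_Task 1=8, EF_Task 4=21, EF_Task 5=17, EF_Task 7=27, EF_Task 8=38) = 38; EF_Task 9 = 38+4 = 42
Expected project duration μ = 42 days. Critical path: Task 2 → Task 3 → Task 6 → Task 8 → Task 9.

Variance along critical path = 1.778 + 9.000 + 7.111 + 0.111 + 1.000 = 19.000
σ = √19.000 = 4.359 days

4.36 days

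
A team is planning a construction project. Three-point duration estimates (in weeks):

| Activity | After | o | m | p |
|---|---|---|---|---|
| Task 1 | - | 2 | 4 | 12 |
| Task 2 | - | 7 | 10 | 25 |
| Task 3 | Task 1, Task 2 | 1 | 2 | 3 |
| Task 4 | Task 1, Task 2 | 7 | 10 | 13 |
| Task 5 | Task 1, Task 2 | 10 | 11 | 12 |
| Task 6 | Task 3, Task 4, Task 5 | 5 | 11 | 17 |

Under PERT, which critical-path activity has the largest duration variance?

Task 2

te_Task 1 = (2 + 4·4 + 12)/6 = 30/6 = 5; σ²_Task 1 = ((12−2)/6)² = 2.778
te_Task 2 = (7 + 4·10 + 25)/6 = 72/6 = 12; σ²_Task 2 = ((25−7)/6)² = 9.000
te_Task 3 = (1 + 4·2 + 3)/6 = 12/6 = 2; σ²_Task 3 = ((3−1)/6)² = 0.111
te_Task 4 = (7 + 4·10 + 13)/6 = 60/6 = 10; σ²_Task 4 = ((13−7)/6)² = 1.000
te_Task 5 = (10 + 4·11 + 12)/6 = 66/6 = 11; σ²_Task 5 = ((12−10)/6)² = 0.111
te_Task 6 = (5 + 4·11 + 17)/6 = 66/6 = 11; σ²_Task 6 = ((17−5)/6)² = 4.000

Forward pass:
ES_Task 1 = 0; EF_Task 1 = 5
ES_Task 2 = 0; EF_Task 2 = 12
ES_Task 3 = max(EF_Task 1=5, EF_Task 2=12) = 12; EF_Task 3 = 12+2 = 14
ES_Task 4 = max(EF_Task 1=5, EF_Task 2=12) = 12; EF_Task 4 = 12+10 = 22
ES_Task 5 = max(EF_Task 1=5, EF_Task 2=12) = 12; EF_Task 5 = 12+11 = 23
ES_Task 6 = max(EF_Task 3=14, EF_Task 4=22, EF_Task 5=23) = 23; EF_Task 6 = 23+11 = 34
Expected project duration μ = 34 weeks. Critical path: Task 2 → Task 5 → Task 6.

Variances on critical path: σ²_Task 2=9.000, σ²_Task 5=0.111, σ²_Task 6=4.000.
Largest is σ²_Task 2 = 9.000.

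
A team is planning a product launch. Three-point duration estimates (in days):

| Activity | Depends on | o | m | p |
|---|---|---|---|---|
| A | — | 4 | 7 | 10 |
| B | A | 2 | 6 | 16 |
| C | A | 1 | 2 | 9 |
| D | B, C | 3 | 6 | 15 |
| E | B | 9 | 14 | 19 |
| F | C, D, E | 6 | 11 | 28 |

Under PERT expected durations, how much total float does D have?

te_A = (4 + 4·7 + 10)/6 = 42/6 = 7
te_B = (2 + 4·6 + 16)/6 = 42/6 = 7
te_C = (1 + 4·2 + 9)/6 = 18/6 = 3
te_D = (3 + 4·6 + 15)/6 = 42/6 = 7
te_E = (9 + 4·14 + 19)/6 = 84/6 = 14
te_F = (6 + 4·11 + 28)/6 = 78/6 = 13

Forward pass:
ES_A = 0; EF_A = 7
ES_B = 7; EF_B = 7+7 = 14
ES_C = 7; EF_C = 7+3 = 10
ES_D = max(EF_B=14, EF_C=10) = 14; EF_D = 14+7 = 21
ES_E = 14; EF_E = 14+14 = 28
ES_F = max(EF_C=10, EF_D=21, EF_E=28) = 28; EF_F = 28+13 = 41
Expected project duration μ = 41 days. Critical path: A → B → E → F.

Backward pass:
LF_F = 41; LS_F = 41−13 = 28
LF_E = LS_F = 28; LS_E = 28−14 = 14
LF_D = LS_F = 28; LS_D = 28−7 = 21
LF_C = min(LS_D=21, LS_F=28) = 21; LS_C = 21−3 = 18
LF_B = min(LS_D=21, LS_E=14) = 14; LS_B = 14−7 = 7
LF_A = min(LS_B=7, LS_C=18) = 7; LS_A = 7−7 = 0
Slack_D = LS_D − ES_D = 21 − 14 = 7

7 days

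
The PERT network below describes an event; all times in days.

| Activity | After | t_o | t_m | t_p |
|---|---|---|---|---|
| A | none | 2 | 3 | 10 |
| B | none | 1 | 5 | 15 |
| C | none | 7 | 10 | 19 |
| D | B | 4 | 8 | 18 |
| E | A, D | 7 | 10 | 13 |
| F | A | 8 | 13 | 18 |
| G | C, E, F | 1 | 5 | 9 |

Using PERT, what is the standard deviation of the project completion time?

3.70 days

te_A = (2 + 4·3 + 10)/6 = 24/6 = 4; σ²_A = ((10−2)/6)² = 1.778
te_B = (1 + 4·5 + 15)/6 = 36/6 = 6; σ²_B = ((15−1)/6)² = 5.444
te_C = (7 + 4·10 + 19)/6 = 66/6 = 11; σ²_C = ((19−7)/6)² = 4.000
te_D = (4 + 4·8 + 18)/6 = 54/6 = 9; σ²_D = ((18−4)/6)² = 5.444
te_E = (7 + 4·10 + 13)/6 = 60/6 = 10; σ²_E = ((13−7)/6)² = 1.000
te_F = (8 + 4·13 + 18)/6 = 78/6 = 13; σ²_F = ((18−8)/6)² = 2.778
te_G = (1 + 4·5 + 9)/6 = 30/6 = 5; σ²_G = ((9−1)/6)² = 1.778

Forward pass:
ES_A = 0; EF_A = 4
ES_B = 0; EF_B = 6
ES_C = 0; EF_C = 11
ES_D = 6; EF_D = 6+9 = 15
ES_E = max(EF_A=4, EF_D=15) = 15; EF_E = 15+10 = 25
ES_F = 4; EF_F = 4+13 = 17
ES_G = max(EF_C=11, EF_E=25, EF_F=17) = 25; EF_G = 25+5 = 30
Expected project duration μ = 30 days. Critical path: B → D → E → G.

Variance along critical path = 5.444 + 5.444 + 1.000 + 1.778 = 13.667
σ = √13.667 = 3.697 days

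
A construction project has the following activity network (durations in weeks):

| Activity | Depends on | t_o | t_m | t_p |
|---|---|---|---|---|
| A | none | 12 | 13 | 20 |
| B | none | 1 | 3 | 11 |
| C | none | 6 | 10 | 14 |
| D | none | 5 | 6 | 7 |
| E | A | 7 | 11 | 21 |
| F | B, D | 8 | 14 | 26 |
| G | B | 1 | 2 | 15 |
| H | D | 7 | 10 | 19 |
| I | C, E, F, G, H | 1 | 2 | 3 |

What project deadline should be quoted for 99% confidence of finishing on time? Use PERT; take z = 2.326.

34.3 weeks

te_A = (12 + 4·13 + 20)/6 = 84/6 = 14; σ²_A = ((20−12)/6)² = 1.778
te_B = (1 + 4·3 + 11)/6 = 24/6 = 4; σ²_B = ((11−1)/6)² = 2.778
te_C = (6 + 4·10 + 14)/6 = 60/6 = 10; σ²_C = ((14−6)/6)² = 1.778
te_D = (5 + 4·6 + 7)/6 = 36/6 = 6; σ²_D = ((7−5)/6)² = 0.111
te_E = (7 + 4·11 + 21)/6 = 72/6 = 12; σ²_E = ((21−7)/6)² = 5.444
te_F = (8 + 4·14 + 26)/6 = 90/6 = 15; σ²_F = ((26−8)/6)² = 9.000
te_G = (1 + 4·2 + 15)/6 = 24/6 = 4; σ²_G = ((15−1)/6)² = 5.444
te_H = (7 + 4·10 + 19)/6 = 66/6 = 11; σ²_H = ((19−7)/6)² = 4.000
te_I = (1 + 4·2 + 3)/6 = 12/6 = 2; σ²_I = ((3−1)/6)² = 0.111

Forward pass:
ES_A = 0; EF_A = 14
ES_B = 0; EF_B = 4
ES_C = 0; EF_C = 10
ES_D = 0; EF_D = 6
ES_E = 14; EF_E = 14+12 = 26
ES_F = max(EF_B=4, EF_D=6) = 6; EF_F = 6+15 = 21
ES_G = 4; EF_G = 4+4 = 8
ES_H = 6; EF_H = 6+11 = 17
ES_I = max(EF_C=10, EF_E=26, EF_F=21, EF_G=8, EF_H=17) = 26; EF_I = 26+2 = 28
Expected project duration μ = 28 weeks. Critical path: A → E → I.

Variance along critical path = 1.778 + 5.444 + 0.111 = 7.333; σ = 2.708 weeks.
D = μ + z·σ = 28 + 2.326·2.708 = 34.3 weeks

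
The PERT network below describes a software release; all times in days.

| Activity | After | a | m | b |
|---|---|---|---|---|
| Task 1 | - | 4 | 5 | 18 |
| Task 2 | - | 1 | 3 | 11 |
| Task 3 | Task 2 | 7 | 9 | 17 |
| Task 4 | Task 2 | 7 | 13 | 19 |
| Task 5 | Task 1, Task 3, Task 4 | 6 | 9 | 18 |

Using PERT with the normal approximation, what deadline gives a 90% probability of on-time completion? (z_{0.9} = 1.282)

31.2 days

te_Task 1 = (4 + 4·5 + 18)/6 = 42/6 = 7; σ²_Task 1 = ((18−4)/6)² = 5.444
te_Task 2 = (1 + 4·3 + 11)/6 = 24/6 = 4; σ²_Task 2 = ((11−1)/6)² = 2.778
te_Task 3 = (7 + 4·9 + 17)/6 = 60/6 = 10; σ²_Task 3 = ((17−7)/6)² = 2.778
te_Task 4 = (7 + 4·13 + 19)/6 = 78/6 = 13; σ²_Task 4 = ((19−7)/6)² = 4.000
te_Task 5 = (6 + 4·9 + 18)/6 = 60/6 = 10; σ²_Task 5 = ((18−6)/6)² = 4.000

Forward pass:
ES_Task 1 = 0; EF_Task 1 = 7
ES_Task 2 = 0; EF_Task 2 = 4
ES_Task 3 = 4; EF_Task 3 = 4+10 = 14
ES_Task 4 = 4; EF_Task 4 = 4+13 = 17
ES_Task 5 = max(EF_Task 1=7, EF_Task 3=14, EF_Task 4=17) = 17; EF_Task 5 = 17+10 = 27
Expected project duration μ = 27 days. Critical path: Task 2 → Task 4 → Task 5.

Variance along critical path = 2.778 + 4.000 + 4.000 = 10.778; σ = 3.283 days.
D = μ + z·σ = 27 + 1.282·3.283 = 31.2 days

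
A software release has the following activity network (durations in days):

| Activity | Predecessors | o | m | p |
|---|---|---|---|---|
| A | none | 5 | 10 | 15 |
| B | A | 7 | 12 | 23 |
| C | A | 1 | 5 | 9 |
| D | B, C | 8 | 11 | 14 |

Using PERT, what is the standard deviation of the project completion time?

te_A = (5 + 4·10 + 15)/6 = 60/6 = 10; σ²_A = ((15−5)/6)² = 2.778
te_B = (7 + 4·12 + 23)/6 = 78/6 = 13; σ²_B = ((23−7)/6)² = 7.111
te_C = (1 + 4·5 + 9)/6 = 30/6 = 5; σ²_C = ((9−1)/6)² = 1.778
te_D = (8 + 4·11 + 14)/6 = 66/6 = 11; σ²_D = ((14−8)/6)² = 1.000

Forward pass:
ES_A = 0; EF_A = 10
ES_B = 10; EF_B = 10+13 = 23
ES_C = 10; EF_C = 10+5 = 15
ES_D = max(EF_B=23, EF_C=15) = 23; EF_D = 23+11 = 34
Expected project duration μ = 34 days. Critical path: A → B → D.

Variance along critical path = 2.778 + 7.111 + 1.000 = 10.889
σ = √10.889 = 3.300 days

3.30 days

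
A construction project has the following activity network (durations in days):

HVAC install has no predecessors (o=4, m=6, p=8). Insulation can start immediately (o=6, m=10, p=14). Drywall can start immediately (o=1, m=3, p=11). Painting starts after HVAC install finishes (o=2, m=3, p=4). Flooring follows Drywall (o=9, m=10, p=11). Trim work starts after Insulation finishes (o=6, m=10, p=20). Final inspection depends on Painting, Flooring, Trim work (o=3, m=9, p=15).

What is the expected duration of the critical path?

30 days

te_HVAC install = (4 + 4·6 + 8)/6 = 36/6 = 6
te_Insulation = (6 + 4·10 + 14)/6 = 60/6 = 10
te_Drywall = (1 + 4·3 + 11)/6 = 24/6 = 4
te_Painting = (2 + 4·3 + 4)/6 = 18/6 = 3
te_Flooring = (9 + 4·10 + 11)/6 = 60/6 = 10
te_Trim work = (6 + 4·10 + 20)/6 = 66/6 = 11
te_Final inspection = (3 + 4·9 + 15)/6 = 54/6 = 9

Forward pass:
ES_HVAC install = 0; EF_HVAC install = 6
ES_Insulation = 0; EF_Insulation = 10
ES_Drywall = 0; EF_Drywall = 4
ES_Painting = 6; EF_Painting = 6+3 = 9
ES_Flooring = 4; EF_Flooring = 4+10 = 14
ES_Trim work = 10; EF_Trim work = 10+11 = 21
ES_Final inspection = max(EF_Painting=9, EF_Flooring=14, EF_Trim work=21) = 21; EF_Final inspection = 21+9 = 30
Expected project duration μ = 30 days. Critical path: Insulation → Trim work → Final inspection.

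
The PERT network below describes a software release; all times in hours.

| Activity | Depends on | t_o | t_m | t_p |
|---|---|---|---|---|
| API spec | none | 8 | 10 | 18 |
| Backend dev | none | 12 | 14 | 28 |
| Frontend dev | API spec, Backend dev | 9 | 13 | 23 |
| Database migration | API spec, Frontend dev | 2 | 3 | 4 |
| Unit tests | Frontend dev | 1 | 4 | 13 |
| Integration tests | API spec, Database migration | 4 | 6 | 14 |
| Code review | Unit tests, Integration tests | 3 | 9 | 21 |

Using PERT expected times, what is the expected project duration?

te_API spec = (8 + 4·10 + 18)/6 = 66/6 = 11
te_Backend dev = (12 + 4·14 + 28)/6 = 96/6 = 16
te_Frontend dev = (9 + 4·13 + 23)/6 = 84/6 = 14
te_Database migration = (2 + 4·3 + 4)/6 = 18/6 = 3
te_Unit tests = (1 + 4·4 + 13)/6 = 30/6 = 5
te_Integration tests = (4 + 4·6 + 14)/6 = 42/6 = 7
te_Code review = (3 + 4·9 + 21)/6 = 60/6 = 10

Forward pass:
ES_API spec = 0; EF_API spec = 11
ES_Backend dev = 0; EF_Backend dev = 16
ES_Frontend dev = max(EF_API spec=11, EF_Backend dev=16) = 16; EF_Frontend dev = 16+14 = 30
ES_Database migration = max(EF_API spec=11, EF_Frontend dev=30) = 30; EF_Database migration = 30+3 = 33
ES_Unit tests = 30; EF_Unit tests = 30+5 = 35
ES_Integration tests = max(EF_API spec=11, EF_Database migration=33) = 33; EF_Integration tests = 33+7 = 40
ES_Code review = max(EF_Unit tests=35, EF_Integration tests=40) = 40; EF_Code review = 40+10 = 50
Expected project duration μ = 50 hours. Critical path: Backend dev → Frontend dev → Database migration → Integration tests → Code review.

50 hours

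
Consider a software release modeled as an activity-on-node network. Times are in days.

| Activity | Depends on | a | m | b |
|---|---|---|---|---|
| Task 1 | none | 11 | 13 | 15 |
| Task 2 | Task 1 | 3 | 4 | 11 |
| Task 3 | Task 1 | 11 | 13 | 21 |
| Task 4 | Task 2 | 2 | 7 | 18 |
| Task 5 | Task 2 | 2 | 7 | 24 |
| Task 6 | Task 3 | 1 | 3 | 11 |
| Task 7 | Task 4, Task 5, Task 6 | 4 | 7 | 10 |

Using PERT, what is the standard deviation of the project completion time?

2.65 days

te_Task 1 = (11 + 4·13 + 15)/6 = 78/6 = 13; σ²_Task 1 = ((15−11)/6)² = 0.444
te_Task 2 = (3 + 4·4 + 11)/6 = 30/6 = 5; σ²_Task 2 = ((11−3)/6)² = 1.778
te_Task 3 = (11 + 4·13 + 21)/6 = 84/6 = 14; σ²_Task 3 = ((21−11)/6)² = 2.778
te_Task 4 = (2 + 4·7 + 18)/6 = 48/6 = 8; σ²_Task 4 = ((18−2)/6)² = 7.111
te_Task 5 = (2 + 4·7 + 24)/6 = 54/6 = 9; σ²_Task 5 = ((24−2)/6)² = 13.444
te_Task 6 = (1 + 4·3 + 11)/6 = 24/6 = 4; σ²_Task 6 = ((11−1)/6)² = 2.778
te_Task 7 = (4 + 4·7 + 10)/6 = 42/6 = 7; σ²_Task 7 = ((10−4)/6)² = 1.000

Forward pass:
ES_Task 1 = 0; EF_Task 1 = 13
ES_Task 2 = 13; EF_Task 2 = 13+5 = 18
ES_Task 3 = 13; EF_Task 3 = 13+14 = 27
ES_Task 4 = 18; EF_Task 4 = 18+8 = 26
ES_Task 5 = 18; EF_Task 5 = 18+9 = 27
ES_Task 6 = 27; EF_Task 6 = 27+4 = 31
ES_Task 7 = max(EF_Task 4=26, EF_Task 5=27, EF_Task 6=31) = 31; EF_Task 7 = 31+7 = 38
Expected project duration μ = 38 days. Critical path: Task 1 → Task 3 → Task 6 → Task 7.

Variance along critical path = 0.444 + 2.778 + 2.778 + 1.000 = 7.000
σ = √7.000 = 2.646 days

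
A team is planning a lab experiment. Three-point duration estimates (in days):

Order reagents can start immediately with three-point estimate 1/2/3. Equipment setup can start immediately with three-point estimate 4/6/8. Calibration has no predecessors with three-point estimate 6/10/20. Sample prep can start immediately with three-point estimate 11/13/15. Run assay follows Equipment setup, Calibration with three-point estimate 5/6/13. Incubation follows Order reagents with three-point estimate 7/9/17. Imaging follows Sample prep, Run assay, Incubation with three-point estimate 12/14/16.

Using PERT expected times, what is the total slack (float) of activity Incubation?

6 days

te_Order reagents = (1 + 4·2 + 3)/6 = 12/6 = 2
te_Equipment setup = (4 + 4·6 + 8)/6 = 36/6 = 6
te_Calibration = (6 + 4·10 + 20)/6 = 66/6 = 11
te_Sample prep = (11 + 4·13 + 15)/6 = 78/6 = 13
te_Run assay = (5 + 4·6 + 13)/6 = 42/6 = 7
te_Incubation = (7 + 4·9 + 17)/6 = 60/6 = 10
te_Imaging = (12 + 4·14 + 16)/6 = 84/6 = 14

Forward pass:
ES_Order reagents = 0; EF_Order reagents = 2
ES_Equipment setup = 0; EF_Equipment setup = 6
ES_Calibration = 0; EF_Calibration = 11
ES_Sample prep = 0; EF_Sample prep = 13
ES_Run assay = max(EF_Equipment setup=6, EF_Calibration=11) = 11; EF_Run assay = 11+7 = 18
ES_Incubation = 2; EF_Incubation = 2+10 = 12
ES_Imaging = max(EF_Sample prep=13, EF_Run assay=18, EF_Incubation=12) = 18; EF_Imaging = 18+14 = 32
Expected project duration μ = 32 days. Critical path: Calibration → Run assay → Imaging.

Backward pass:
LF_Imaging = 32; LS_Imaging = 32−14 = 18
LF_Incubation = LS_Imaging = 18; LS_Incubation = 18−10 = 8
LF_Run assay = LS_Imaging = 18; LS_Run assay = 18−7 = 11
LF_Sample prep = LS_Imaging = 18; LS_Sample prep = 18−13 = 5
LF_Calibration = LS_Run assay = 11; LS_Calibration = 11−11 = 0
LF_Equipment setup = LS_Run assay = 11; LS_Equipment setup = 11−6 = 5
LF_Order reagents = LS_Incubation = 8; LS_Order reagents = 8−2 = 6
Slack_Incubation = LS_Incubation − ES_Incubation = 8 − 2 = 6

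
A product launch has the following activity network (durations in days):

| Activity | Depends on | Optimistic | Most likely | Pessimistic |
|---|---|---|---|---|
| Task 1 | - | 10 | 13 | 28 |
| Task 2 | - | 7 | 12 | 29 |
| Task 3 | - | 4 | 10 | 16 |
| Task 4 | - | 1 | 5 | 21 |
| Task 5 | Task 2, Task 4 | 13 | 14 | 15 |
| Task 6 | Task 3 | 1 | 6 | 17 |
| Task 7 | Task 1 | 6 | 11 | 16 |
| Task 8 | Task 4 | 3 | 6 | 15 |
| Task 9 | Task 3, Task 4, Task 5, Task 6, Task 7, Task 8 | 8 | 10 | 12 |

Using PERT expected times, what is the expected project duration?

38 days

te_Task 1 = (10 + 4·13 + 28)/6 = 90/6 = 15
te_Task 2 = (7 + 4·12 + 29)/6 = 84/6 = 14
te_Task 3 = (4 + 4·10 + 16)/6 = 60/6 = 10
te_Task 4 = (1 + 4·5 + 21)/6 = 42/6 = 7
te_Task 5 = (13 + 4·14 + 15)/6 = 84/6 = 14
te_Task 6 = (1 + 4·6 + 17)/6 = 42/6 = 7
te_Task 7 = (6 + 4·11 + 16)/6 = 66/6 = 11
te_Task 8 = (3 + 4·6 + 15)/6 = 42/6 = 7
te_Task 9 = (8 + 4·10 + 12)/6 = 60/6 = 10

Forward pass:
ES_Task 1 = 0; EF_Task 1 = 15
ES_Task 2 = 0; EF_Task 2 = 14
ES_Task 3 = 0; EF_Task 3 = 10
ES_Task 4 = 0; EF_Task 4 = 7
ES_Task 5 = max(EF_Task 2=14, EF_Task 4=7) = 14; EF_Task 5 = 14+14 = 28
ES_Task 6 = 10; EF_Task 6 = 10+7 = 17
ES_Task 7 = 15; EF_Task 7 = 15+11 = 26
ES_Task 8 = 7; EF_Task 8 = 7+7 = 14
ES_Task 9 = max(EF_Task 3=10, EF_Task 4=7, EF_Task 5=28, EF_Task 6=17, EF_Task 7=26, EF_Task 8=14) = 28; EF_Task 9 = 28+10 = 38
Expected project duration μ = 38 days. Critical path: Task 2 → Task 5 → Task 9.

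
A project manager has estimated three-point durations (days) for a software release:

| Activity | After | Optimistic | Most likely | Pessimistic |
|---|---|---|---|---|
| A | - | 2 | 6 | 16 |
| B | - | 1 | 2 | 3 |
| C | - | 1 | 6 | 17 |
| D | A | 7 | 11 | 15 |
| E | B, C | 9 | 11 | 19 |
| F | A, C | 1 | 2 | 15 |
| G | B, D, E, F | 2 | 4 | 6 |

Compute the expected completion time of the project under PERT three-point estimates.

te_A = (2 + 4·6 + 16)/6 = 42/6 = 7
te_B = (1 + 4·2 + 3)/6 = 12/6 = 2
te_C = (1 + 4·6 + 17)/6 = 42/6 = 7
te_D = (7 + 4·11 + 15)/6 = 66/6 = 11
te_E = (9 + 4·11 + 19)/6 = 72/6 = 12
te_F = (1 + 4·2 + 15)/6 = 24/6 = 4
te_G = (2 + 4·4 + 6)/6 = 24/6 = 4

Forward pass:
ES_A = 0; EF_A = 7
ES_B = 0; EF_B = 2
ES_C = 0; EF_C = 7
ES_D = 7; EF_D = 7+11 = 18
ES_E = max(EF_B=2, EF_C=7) = 7; EF_E = 7+12 = 19
ES_F = max(EF_A=7, EF_C=7) = 7; EF_F = 7+4 = 11
ES_G = max(EF_B=2, EF_D=18, EF_E=19, EF_F=11) = 19; EF_G = 19+4 = 23
Expected project duration μ = 23 days. Critical path: C → E → G.

23 days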